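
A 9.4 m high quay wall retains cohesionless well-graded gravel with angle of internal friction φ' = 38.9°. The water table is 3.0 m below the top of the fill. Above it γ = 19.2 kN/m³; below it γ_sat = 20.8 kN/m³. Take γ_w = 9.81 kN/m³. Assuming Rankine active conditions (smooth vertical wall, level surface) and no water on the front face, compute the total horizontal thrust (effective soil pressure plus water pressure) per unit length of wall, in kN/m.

K_a = tan²(45° − φ/2) = 0.2285.
γ' = 20.8 − 9.81 = 10.99 kN/m³. Depth below WT = 6.4 m.
σ'_h at WT = K_a γ d_w = 13.16 kPa; at base = 13.16 + K_a γ' × 6.4 = 29.24 kPa.
P₁ (0–3.0 m) = ½×13.16×3.0 = 19.74. P₂ (3.0–9.4 m) = ½(13.16+29.24)×6.4 = 135.7.
P_w = ½ γ_w h₂² = 0.5×9.81×6.4² = 200.9. Total = 19.74+135.7+200.9 = 356.3 kN/m.

356 kN/m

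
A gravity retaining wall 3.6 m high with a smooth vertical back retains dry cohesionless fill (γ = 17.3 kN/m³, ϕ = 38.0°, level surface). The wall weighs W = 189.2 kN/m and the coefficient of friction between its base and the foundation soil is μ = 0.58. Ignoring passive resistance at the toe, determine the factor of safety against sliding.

K_a = tan²(45° − 38.0°/2) = 0.2379.
P_a = ½K_aγH² = 0.5×0.2379×17.3×3.6² = 26.67 kN/m, acting at H/3 = 1.200 m above the base.
FS_sliding = μW / P_a = 0.58×189.2 / 26.67 = 4.115.

4.11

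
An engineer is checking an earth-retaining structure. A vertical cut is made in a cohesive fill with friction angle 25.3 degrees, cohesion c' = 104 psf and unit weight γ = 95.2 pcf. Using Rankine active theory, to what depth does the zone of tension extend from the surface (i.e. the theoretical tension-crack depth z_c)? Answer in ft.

K_a = tan²(45° − 25.3°/2) = 0.4012; √K_a = 0.6334.
The active pressure is zero where K_a γ z = 2c√K_a, so z_c = 2c/(γ√K_a) = 2×104/(95.2×0.6334) = 3.449 ft.

3.45 ft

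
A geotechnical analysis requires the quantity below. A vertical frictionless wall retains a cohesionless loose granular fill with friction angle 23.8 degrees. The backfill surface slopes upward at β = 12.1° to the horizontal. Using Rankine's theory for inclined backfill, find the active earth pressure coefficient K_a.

K_a = cos β · (cos β − √(cos²β − cos²φ)) / (cos β + √(cos²β − cos²φ)).
cos β = 0.9778, cos φ = 0.9150, √(cos²β − cos²φ) = 0.3448.
K_a = 0.9778 × (0.9778 − 0.3448)/(0.9778 + 0.3448) = 0.4679.

0.468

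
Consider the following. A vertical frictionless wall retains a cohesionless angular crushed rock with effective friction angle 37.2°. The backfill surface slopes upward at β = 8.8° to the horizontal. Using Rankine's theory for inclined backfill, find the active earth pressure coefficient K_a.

K_a = cos β · (cos β − √(cos²β − cos²φ)) / (cos β + √(cos²β − cos²φ)).
cos β = 0.9882, cos φ = 0.7965, √(cos²β − cos²φ) = 0.5849.
K_a = 0.9882 × (0.9882 − 0.5849)/(0.9882 + 0.5849) = 0.2533.

0.253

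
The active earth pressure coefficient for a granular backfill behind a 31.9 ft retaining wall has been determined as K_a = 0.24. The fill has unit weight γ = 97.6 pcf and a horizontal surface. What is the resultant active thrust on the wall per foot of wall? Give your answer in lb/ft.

11900 lb/ft

P = ½ K_a γ H² = 0.5 × 0.24 × 97.6 × 31.9² = 11920 lb/ft.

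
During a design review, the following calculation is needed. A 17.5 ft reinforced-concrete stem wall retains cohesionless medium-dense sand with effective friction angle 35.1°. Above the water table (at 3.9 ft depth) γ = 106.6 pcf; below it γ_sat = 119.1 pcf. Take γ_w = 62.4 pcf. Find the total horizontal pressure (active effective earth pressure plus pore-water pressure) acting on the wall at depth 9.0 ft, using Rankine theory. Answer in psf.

508 psf

K_a = (1 − sin φ)/(1 + sin φ) = 0.2698.
γ' = 119.1 − 62.4 = 56.70 pcf.
Effective vertical stress at 9.0 ft: σ'_v = 106.6×3.9 + 56.70×5.10 = 704.9 psf.
σ'_h = K_a σ'_v = 0.2698 × 704.9 = 190.2 psf; u = γ_w × 5.10 = 318.2 psf.
Total σ_h = 190.2 + 318.2 = 508.5 psf.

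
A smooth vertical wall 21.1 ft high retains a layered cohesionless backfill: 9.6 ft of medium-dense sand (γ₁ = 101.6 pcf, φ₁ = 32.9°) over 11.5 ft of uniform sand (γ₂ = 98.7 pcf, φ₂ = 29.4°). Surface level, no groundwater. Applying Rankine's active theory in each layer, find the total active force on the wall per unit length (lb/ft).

7440 lb/ft

K_a1 = tan²(45°−32.9°/2) = 0.2960; K_a2 = tan²(45°−29.4°/2) = 0.3415.
Layer 1: σ at base = K_a1 γ₁ h₁ = 288.7 psf; P₁ = ½×288.7×9.6 = 1386.
Layer 2: σ_v at top = γ₁h₁ = 975.4; σ_h top = K_a2×975.4 = 333.1; σ_h base = K_a2×(975.4+98.7×11.5) = 720.6.
P₂ = ½(333.1+720.6)×11.5 = 6059. Total P_a = 1386+6059 = 7445 lb/ft.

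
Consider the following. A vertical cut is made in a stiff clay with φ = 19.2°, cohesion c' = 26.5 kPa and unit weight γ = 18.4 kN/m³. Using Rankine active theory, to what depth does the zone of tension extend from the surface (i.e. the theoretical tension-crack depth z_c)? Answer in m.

4.05 m

K_a = tan²(45° − 19.2°/2) = 0.5050; √K_a = 0.7107.
The active pressure is zero where K_a γ z = 2c√K_a, so z_c = 2c/(γ√K_a) = 2×26.5/(18.4×0.7107) = 4.053 m.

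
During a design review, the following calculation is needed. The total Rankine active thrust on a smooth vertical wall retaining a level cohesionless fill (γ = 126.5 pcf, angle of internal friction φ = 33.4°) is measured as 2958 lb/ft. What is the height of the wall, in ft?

12.7 ft

K_a = 0.2899. P_a = ½ K_a γ H² ⇒ H = √(2P_a/(K_a γ)).
H = √(2×2958/(0.2899×126.5)) = 12.70 ft.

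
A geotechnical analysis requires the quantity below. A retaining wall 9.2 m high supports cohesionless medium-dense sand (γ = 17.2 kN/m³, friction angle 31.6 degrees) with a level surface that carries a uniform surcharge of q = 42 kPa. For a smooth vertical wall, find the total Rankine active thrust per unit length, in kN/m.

K_a = tan²(45° − φ/2) = 0.3123.
Soil triangle: ½ K_a γ H² = 0.5×0.3123×17.2×9.2² = 227.4 kN/m.
Surcharge rectangle: K_a q H = 0.3123×42×9.2 = 120.7 kN/m.
Total = 227.4 + 120.7 = 348.1 kN/m.

348 kN/m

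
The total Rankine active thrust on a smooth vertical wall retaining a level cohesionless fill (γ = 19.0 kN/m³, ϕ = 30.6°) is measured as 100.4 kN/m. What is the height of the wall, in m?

5.70 m

K_a = 0.3253. P_a = ½ K_a γ H² ⇒ H = √(2P_a/(K_a γ)).
H = √(2×100.4/(0.3253×19.0)) = 5.699 m.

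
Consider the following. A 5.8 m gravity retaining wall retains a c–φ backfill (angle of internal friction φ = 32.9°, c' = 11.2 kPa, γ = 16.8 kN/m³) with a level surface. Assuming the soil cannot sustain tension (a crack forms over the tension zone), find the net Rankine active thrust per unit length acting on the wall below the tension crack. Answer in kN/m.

K_a = 0.2960; √K_a = 0.5441.
Tension-crack depth z_c = 2c/(γ√K_a) = 2×11.2/(16.8×0.5441) = 2.451 m.
σ_a at base = K_a γ H − 2c√K_a = 0.2960×16.8×5.8 − 2×11.2×0.5441 = 16.66 kPa.
P_a = ½ × 16.66 × (H − z_c) = 0.5×16.66×3.349 = 27.90 kN/m.

27.9 kN/m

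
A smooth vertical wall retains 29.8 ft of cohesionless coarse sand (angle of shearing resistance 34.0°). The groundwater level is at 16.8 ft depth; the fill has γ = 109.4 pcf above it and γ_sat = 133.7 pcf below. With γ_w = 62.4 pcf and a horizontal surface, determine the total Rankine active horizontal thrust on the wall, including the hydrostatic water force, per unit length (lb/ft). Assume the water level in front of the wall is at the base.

18100 lb/ft

K_a = tan²(45° − φ/2) = 0.2827.
γ' = 133.7 − 62.4 = 71.30 pcf. Depth below WT = 13.0 ft.
σ'_h at WT = K_a γ d_w = 519.6 psf; at base = 519.6 + K_a γ' × 13.0 = 781.7 psf.
P₁ (0–16.8 ft) = ½×519.6×16.8 = 4365. P₂ (16.8–29.8 ft) = ½(519.6+781.7)×13.0 = 8458.
P_w = ½ γ_w h₂² = 0.5×62.4×13.0² = 5273. Total = 4365+8458+5273 = 18100 lb/ft.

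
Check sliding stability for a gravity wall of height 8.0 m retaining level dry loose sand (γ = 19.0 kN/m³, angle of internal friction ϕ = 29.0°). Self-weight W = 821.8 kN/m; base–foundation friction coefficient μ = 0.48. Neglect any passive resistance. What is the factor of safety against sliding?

1.87

K_a = tan²(45° − 29.0°/2) = 0.3470.
P_a = ½K_aγH² = 0.5×0.3470×19.0×8.0² = 211.0 kN/m, acting at H/3 = 2.667 m above the base.
FS_sliding = μW / P_a = 0.48×821.8 / 211.0 = 1.870.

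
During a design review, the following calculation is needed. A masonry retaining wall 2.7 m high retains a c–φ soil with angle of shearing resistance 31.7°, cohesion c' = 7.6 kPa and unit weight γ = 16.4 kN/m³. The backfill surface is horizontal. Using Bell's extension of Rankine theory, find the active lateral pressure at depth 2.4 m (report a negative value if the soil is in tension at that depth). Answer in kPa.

3.77 kPa

K_a = (1 − sin φ)/(1 + sin φ) = 0.3111.
σ_a = K_a γ z − 2c√K_a = 0.3111×16.4×2.4 − 2×7.6×0.5577 = 3.766 kPa.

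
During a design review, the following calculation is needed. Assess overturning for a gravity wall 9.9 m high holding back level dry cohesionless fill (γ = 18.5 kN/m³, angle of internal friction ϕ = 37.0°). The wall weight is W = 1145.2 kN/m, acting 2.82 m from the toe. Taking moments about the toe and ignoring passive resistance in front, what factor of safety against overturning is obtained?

4.34

K_a = tan²(45° − 37.0°/2) = 0.2486.
P_a = ½K_aγH² = 0.5×0.2486×18.5×9.9² = 225.4 kN/m, acting at H/3 = 3.300 m above the base.
Overturning moment M_o = P_a × H/3 = 225.4 × 3.300 = 743.7.
Resisting moment M_r = W × 2.82 = 1145.2 × 2.82 = 3229.
FS_overturning = M_r/M_o = 3229/743.7 = 4.342.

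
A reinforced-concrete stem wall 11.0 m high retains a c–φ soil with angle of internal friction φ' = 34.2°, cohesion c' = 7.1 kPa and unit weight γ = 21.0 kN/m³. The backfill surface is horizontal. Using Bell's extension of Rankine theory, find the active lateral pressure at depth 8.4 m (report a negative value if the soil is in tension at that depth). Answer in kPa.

K_a = (1 − sin φ)/(1 + sin φ) = 0.2803.
σ_a = K_a γ z − 2c√K_a = 0.2803×21.0×8.4 − 2×7.1×0.5295 = 41.93 kPa.

41.9 kPa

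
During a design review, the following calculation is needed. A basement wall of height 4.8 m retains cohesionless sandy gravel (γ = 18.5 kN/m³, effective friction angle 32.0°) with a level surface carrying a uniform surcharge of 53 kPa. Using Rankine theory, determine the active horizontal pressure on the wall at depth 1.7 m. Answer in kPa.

K_a = (1 − sin φ)/(1 + sin φ) = 0.3073.
σ_v = γz + q = 18.5 × 1.7 + 53 = 84.45 kPa.
σ_h = K_a σ_v = 0.3073 × 84.45 = 25.95 kPa.

25.9 kPa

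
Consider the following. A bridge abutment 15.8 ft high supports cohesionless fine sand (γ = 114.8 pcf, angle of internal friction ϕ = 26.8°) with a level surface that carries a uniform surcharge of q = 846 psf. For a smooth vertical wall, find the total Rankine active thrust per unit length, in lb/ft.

10500 lb/ft

K_a = tan²(45° − φ/2) = 0.3785.
Soil triangle: ½ K_a γ H² = 0.5×0.3785×114.8×15.8² = 5423 lb/ft.
Surcharge rectangle: K_a q H = 0.3785×846×15.8 = 5059 lb/ft.
Total = 5423 + 5059 = 10480 lb/ft.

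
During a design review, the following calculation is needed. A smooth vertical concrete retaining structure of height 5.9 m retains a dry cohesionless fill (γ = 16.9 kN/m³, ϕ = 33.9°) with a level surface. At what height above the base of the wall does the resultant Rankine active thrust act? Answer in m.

K_a = 0.2839.
The pressure distribution is triangular, so the resultant acts at H/3 above the base = 5.9/3 = 1.967 m.

1.97 m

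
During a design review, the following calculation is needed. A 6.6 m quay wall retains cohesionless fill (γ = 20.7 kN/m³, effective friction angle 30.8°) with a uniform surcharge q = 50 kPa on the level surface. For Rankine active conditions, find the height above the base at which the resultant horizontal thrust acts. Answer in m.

K_a = 0.3227.
Triangular part P₁ = ½K_aγH² = 145.5 at H/3 = 2.200 m; rectangular part P₂ = K_a q H = 106.5 at H/2 = 3.300 m.
ȳ = (P₁·2.200 + P₂·3.300)/(P₁+P₂) = 2.665 m.

2.66 m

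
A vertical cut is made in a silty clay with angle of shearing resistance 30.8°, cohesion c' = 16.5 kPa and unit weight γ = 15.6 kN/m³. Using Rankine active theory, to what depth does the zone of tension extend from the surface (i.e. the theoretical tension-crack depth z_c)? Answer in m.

3.72 m

K_a = tan²(45° − 30.8°/2) = 0.3227; √K_a = 0.5681.
The active pressure is zero where K_a γ z = 2c√K_a, so z_c = 2c/(γ√K_a) = 2×16.5/(15.6×0.5681) = 3.724 m.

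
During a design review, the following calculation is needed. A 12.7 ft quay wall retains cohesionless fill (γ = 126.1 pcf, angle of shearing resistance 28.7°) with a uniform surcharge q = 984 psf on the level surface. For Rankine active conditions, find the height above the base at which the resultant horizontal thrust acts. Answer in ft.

K_a = 0.3511.
Triangular part P₁ = ½K_aγH² = 3571 at H/3 = 4.233 ft; rectangular part P₂ = K_a q H = 4388 at H/2 = 6.350 ft.
ȳ = (P₁·4.233 + P₂·6.350)/(P₁+P₂) = 5.400 ft.

5.40 ft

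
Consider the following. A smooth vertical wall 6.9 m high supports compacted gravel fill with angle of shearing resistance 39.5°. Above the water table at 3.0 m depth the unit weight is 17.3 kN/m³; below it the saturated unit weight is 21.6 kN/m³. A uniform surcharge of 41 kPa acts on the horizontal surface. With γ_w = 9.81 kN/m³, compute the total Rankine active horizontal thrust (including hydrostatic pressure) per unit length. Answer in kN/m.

K_a = tan²(45° − φ/2) = 0.2224.
γ' = 21.6 − 9.81 = 11.79 kN/m³. h₂ = H − d_w = 3.9 m.
σ'_h: at surface K_a·q = 9.120; at WT K_a(q+γd_w) = 20.66; at base K_a(q+γd_w+γ'h₂) = 30.89 kPa.
P₁ = ½(9.120+20.66)×3.0 = 44.68; P₂ = ½(20.66+30.89)×3.9 = 100.5; P_w = ½γ_w h₂² = 74.61.
Total = 44.68+100.5+74.61 = 219.8 kN/m.

220 kN/m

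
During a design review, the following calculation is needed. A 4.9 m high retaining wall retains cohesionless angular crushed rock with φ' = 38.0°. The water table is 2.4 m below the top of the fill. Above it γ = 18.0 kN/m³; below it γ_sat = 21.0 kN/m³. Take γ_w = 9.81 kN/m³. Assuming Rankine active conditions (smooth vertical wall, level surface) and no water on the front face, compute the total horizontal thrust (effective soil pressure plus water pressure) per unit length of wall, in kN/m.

77.0 kN/m

K_a = tan²(45° − φ/2) = 0.2379.
γ' = 21.0 − 9.81 = 11.19 kN/m³. Depth below WT = 2.5 m.
σ'_h at WT = K_a γ d_w = 10.28 kPa; at base = 10.28 + K_a γ' × 2.5 = 16.93 kPa.
P₁ (0–2.4 m) = ½×10.28×2.4 = 12.33. P₂ (2.4–4.9 m) = ½(10.28+16.93)×2.5 = 34.01.
P_w = ½ γ_w h₂² = 0.5×9.81×2.5² = 30.66. Total = 12.33+34.01+30.66 = 77.00 kN/m.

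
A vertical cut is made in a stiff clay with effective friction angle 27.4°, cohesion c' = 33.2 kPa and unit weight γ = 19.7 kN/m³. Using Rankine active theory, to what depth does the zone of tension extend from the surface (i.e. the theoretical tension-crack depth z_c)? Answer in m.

K_a = tan²(45° − 27.4°/2) = 0.3697; √K_a = 0.6080.
The active pressure is zero where K_a γ z = 2c√K_a, so z_c = 2c/(γ√K_a) = 2×33.2/(19.7×0.6080) = 5.544 m.

5.54 m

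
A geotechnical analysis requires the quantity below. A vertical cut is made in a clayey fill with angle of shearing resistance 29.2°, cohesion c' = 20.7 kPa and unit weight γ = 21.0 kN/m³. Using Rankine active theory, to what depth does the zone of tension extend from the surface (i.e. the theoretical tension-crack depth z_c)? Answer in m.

K_a = tan²(45° − 29.2°/2) = 0.3442; √K_a = 0.5867.
The active pressure is zero where K_a γ z = 2c√K_a, so z_c = 2c/(γ√K_a) = 2×20.7/(21.0×0.5867) = 3.360 m.

3.36 m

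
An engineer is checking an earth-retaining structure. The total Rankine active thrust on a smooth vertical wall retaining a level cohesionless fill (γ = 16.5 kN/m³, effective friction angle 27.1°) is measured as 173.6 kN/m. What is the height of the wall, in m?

K_a = 0.3741. P_a = ½ K_a γ H² ⇒ H = √(2P_a/(K_a γ)).
H = √(2×173.6/(0.3741×16.5)) = 7.500 m.

7.50 m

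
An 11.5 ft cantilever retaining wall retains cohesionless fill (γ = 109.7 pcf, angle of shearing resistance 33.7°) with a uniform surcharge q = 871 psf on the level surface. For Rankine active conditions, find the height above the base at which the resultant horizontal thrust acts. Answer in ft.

4.94 ft

K_a = 0.2863.
Triangular part P₁ = ½K_aγH² = 2077 at H/3 = 3.833 ft; rectangular part P₂ = K_a q H = 2868 at H/2 = 5.750 ft.
ȳ = (P₁·3.833 + P₂·5.750)/(P₁+P₂) = 4.945 ft.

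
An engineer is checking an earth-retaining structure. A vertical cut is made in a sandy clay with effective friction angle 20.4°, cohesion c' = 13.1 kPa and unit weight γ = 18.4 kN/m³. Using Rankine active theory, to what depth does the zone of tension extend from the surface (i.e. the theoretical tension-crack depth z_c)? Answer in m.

K_a = tan²(45° − 20.4°/2) = 0.4831; √K_a = 0.6950.
The active pressure is zero where K_a γ z = 2c√K_a, so z_c = 2c/(γ√K_a) = 2×13.1/(18.4×0.6950) = 2.049 m.

2.05 m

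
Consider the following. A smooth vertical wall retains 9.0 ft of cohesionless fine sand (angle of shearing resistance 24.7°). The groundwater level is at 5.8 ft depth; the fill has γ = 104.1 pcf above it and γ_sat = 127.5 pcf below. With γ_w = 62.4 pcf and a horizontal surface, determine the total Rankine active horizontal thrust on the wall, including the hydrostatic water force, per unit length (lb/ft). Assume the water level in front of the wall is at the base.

K_a = tan²(45° − φ/2) = 0.4106.
γ' = 127.5 − 62.4 = 65.10 pcf. Depth below WT = 3.2 ft.
σ'_h at WT = K_a γ d_w = 247.9 psf; at base = 247.9 + K_a γ' × 3.2 = 333.4 psf.
P₁ (0–5.8 ft) = ½×247.9×5.8 = 718.9. P₂ (5.8–9.0 ft) = ½(247.9+333.4)×3.2 = 930.1.
P_w = ½ γ_w h₂² = 0.5×62.4×3.2² = 319.5. Total = 718.9+930.1+319.5 = 1968 lb/ft.

1970 lb/ft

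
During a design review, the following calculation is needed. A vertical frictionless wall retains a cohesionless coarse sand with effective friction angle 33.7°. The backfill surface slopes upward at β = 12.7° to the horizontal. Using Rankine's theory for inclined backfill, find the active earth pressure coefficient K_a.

0.306

K_a = cos β · (cos β − √(cos²β − cos²φ)) / (cos β + √(cos²β − cos²φ)).
cos β = 0.9755, cos φ = 0.8320, √(cos²β − cos²φ) = 0.5094.
K_a = 0.9755 × (0.9755 − 0.5094)/(0.9755 + 0.5094) = 0.3062.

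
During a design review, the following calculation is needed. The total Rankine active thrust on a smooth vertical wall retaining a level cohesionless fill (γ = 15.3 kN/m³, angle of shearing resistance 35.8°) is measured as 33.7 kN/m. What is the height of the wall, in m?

4.10 m

K_a = 0.2619. P_a = ½ K_a γ H² ⇒ H = √(2P_a/(K_a γ)).
H = √(2×33.7/(0.2619×15.3)) = 4.102 m.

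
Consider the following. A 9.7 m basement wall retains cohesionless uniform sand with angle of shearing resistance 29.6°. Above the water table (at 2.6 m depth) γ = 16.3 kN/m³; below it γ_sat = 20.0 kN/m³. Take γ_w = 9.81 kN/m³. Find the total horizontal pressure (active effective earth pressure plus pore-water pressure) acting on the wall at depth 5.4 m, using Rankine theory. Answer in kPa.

K_a = (1 − sin φ)/(1 + sin φ) = 0.3387.
γ' = 20.0 − 9.81 = 10.19 kN/m³.
Effective vertical stress at 5.4 m: σ'_v = 16.3×2.6 + 10.19×2.80 = 70.91 kPa.
σ'_h = K_a σ'_v = 0.3387 × 70.91 = 24.02 kPa; u = γ_w × 2.80 = 27.47 kPa.
Total σ_h = 24.02 + 27.47 = 51.49 kPa.

51.5 kPa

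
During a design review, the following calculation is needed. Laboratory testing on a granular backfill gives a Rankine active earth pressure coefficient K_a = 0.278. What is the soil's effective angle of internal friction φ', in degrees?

K_a = tan²(45° − φ/2) ⇒ 45° − φ/2 = arctan(√0.278) = 27.80°.
φ = 2(45° − 27.80°) = 34.40°.

34.4°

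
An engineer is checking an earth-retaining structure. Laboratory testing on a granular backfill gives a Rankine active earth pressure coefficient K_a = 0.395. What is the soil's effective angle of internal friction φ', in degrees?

K_a = tan²(45° − φ/2) ⇒ 45° − φ/2 = arctan(√0.395) = 32.15°.
φ = 2(45° − 32.15°) = 25.70°.

25.7°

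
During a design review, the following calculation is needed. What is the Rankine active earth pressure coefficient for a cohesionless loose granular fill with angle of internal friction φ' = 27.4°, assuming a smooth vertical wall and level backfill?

K_a = tan²(45° − φ/2) = tan²(31.30°) = 0.3697.

0.370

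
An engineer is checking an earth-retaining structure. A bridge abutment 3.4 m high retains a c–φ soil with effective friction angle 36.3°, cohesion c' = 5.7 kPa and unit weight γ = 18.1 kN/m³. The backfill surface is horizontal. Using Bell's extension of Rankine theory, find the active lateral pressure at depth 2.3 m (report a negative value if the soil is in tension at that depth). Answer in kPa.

K_a = (1 − sin φ)/(1 + sin φ) = 0.2563.
σ_a = K_a γ z − 2c√K_a = 0.2563×18.1×2.3 − 2×5.7×0.5062 = 4.898 kPa.

4.90 kPa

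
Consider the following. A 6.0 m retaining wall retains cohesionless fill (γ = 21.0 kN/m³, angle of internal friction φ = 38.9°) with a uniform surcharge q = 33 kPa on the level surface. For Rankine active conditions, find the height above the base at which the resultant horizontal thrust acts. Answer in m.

2.34 m

K_a = 0.2285.
Triangular part P₁ = ½K_aγH² = 86.38 at H/3 = 2.000 m; rectangular part P₂ = K_a q H = 45.25 at H/2 = 3.000 m.
ȳ = (P₁·2.000 + P₂·3.000)/(P₁+P₂) = 2.344 m.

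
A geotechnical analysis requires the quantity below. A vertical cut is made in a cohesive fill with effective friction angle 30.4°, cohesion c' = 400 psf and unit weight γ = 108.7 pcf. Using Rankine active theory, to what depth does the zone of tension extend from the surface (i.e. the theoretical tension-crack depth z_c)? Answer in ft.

K_a = tan²(45° − 30.4°/2) = 0.3280; √K_a = 0.5727.
The active pressure is zero where K_a γ z = 2c√K_a, so z_c = 2c/(γ√K_a) = 2×400/(108.7×0.5727) = 12.85 ft.

12.9 ft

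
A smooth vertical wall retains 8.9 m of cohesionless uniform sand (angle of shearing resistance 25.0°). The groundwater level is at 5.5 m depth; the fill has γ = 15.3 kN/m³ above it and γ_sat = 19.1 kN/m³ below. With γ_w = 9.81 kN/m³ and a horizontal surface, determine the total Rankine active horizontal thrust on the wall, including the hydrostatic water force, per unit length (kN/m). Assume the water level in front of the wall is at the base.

K_a = tan²(45° − φ/2) = 0.4059.
γ' = 19.1 − 9.81 = 9.290 kN/m³. Depth below WT = 3.4 m.
σ'_h at WT = K_a γ d_w = 34.15 kPa; at base = 34.15 + K_a γ' × 3.4 = 46.97 kPa.
P₁ (0–5.5 m) = ½×34.15×5.5 = 93.92. P₂ (5.5–8.9 m) = ½(34.15+46.97)×3.4 = 137.9.
P_w = ½ γ_w h₂² = 0.5×9.81×3.4² = 56.70. Total = 93.92+137.9+56.70 = 288.5 kN/m.

289 kN/m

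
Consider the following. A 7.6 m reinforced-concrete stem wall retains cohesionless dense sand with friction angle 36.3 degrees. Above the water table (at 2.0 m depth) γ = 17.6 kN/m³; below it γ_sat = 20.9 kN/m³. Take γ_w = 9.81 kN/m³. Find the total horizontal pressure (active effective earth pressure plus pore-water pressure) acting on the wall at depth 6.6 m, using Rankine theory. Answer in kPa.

K_a = (1 − sin φ)/(1 + sin φ) = 0.2563.
γ' = 20.9 − 9.81 = 11.09 kN/m³.
Effective vertical stress at 6.6 m: σ'_v = 17.6×2.0 + 11.09×4.60 = 86.21 kPa.
σ'_h = K_a σ'_v = 0.2563 × 86.21 = 22.09 kPa; u = γ_w × 4.60 = 45.13 kPa.
Total σ_h = 22.09 + 45.13 = 67.22 kPa.

67.2 kPa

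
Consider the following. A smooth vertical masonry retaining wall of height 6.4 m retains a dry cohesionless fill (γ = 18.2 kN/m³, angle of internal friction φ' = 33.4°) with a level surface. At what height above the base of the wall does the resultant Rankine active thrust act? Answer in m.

2.13 m

K_a = 0.2899.
The pressure distribution is triangular, so the resultant acts at H/3 above the base = 6.4/3 = 2.133 m.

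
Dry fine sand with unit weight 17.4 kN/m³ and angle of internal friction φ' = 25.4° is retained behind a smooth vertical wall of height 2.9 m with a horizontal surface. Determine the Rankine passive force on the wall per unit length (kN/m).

183 kN/m

K_p = tan²(45° + φ/2) = 2.502.
P_p = ½ K_p γ H² = 0.5 × 2.502 × 17.4 × 2.9² = 183.1 kN/m.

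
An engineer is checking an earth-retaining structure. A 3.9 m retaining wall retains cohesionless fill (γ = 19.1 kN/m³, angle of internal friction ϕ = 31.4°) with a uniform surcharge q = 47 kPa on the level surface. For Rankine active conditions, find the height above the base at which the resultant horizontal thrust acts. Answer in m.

K_a = 0.3149.
Triangular part P₁ = ½K_aγH² = 45.74 at H/3 = 1.300 m; rectangular part P₂ = K_a q H = 57.72 at H/2 = 1.950 m.
ȳ = (P₁·1.300 + P₂·1.950)/(P₁+P₂) = 1.663 m.

1.66 m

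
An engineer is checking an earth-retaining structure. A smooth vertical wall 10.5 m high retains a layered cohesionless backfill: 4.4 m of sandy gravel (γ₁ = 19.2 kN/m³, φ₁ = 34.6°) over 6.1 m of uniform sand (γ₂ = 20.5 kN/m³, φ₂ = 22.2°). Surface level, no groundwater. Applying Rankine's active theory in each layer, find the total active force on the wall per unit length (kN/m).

456 kN/m

K_a1 = tan²(45°−34.6°/2) = 0.2756; K_a2 = tan²(45°−22.2°/2) = 0.4515.
Layer 1: σ at base = K_a1 γ₁ h₁ = 23.29 kPa; P₁ = ½×23.29×4.4 = 51.23.
Layer 2: σ_v at top = γ₁h₁ = 84.48; σ_h top = K_a2×84.48 = 38.15; σ_h base = K_a2×(84.48+20.5×6.1) = 94.61.
P₂ = ½(38.15+94.61)×6.1 = 404.9. Total P_a = 51.23+404.9 = 456.1 kN/m.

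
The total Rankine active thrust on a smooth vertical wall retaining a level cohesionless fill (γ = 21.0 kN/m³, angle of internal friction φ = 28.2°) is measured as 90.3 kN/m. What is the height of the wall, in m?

4.90 m

K_a = 0.3582. P_a = ½ K_a γ H² ⇒ H = √(2P_a/(K_a γ)).
H = √(2×90.3/(0.3582×21.0)) = 4.900 m.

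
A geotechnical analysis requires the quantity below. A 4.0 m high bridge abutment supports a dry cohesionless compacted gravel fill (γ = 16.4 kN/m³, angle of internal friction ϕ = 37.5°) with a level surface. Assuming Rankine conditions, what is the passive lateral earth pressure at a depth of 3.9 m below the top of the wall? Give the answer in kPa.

263 kPa

K_p = (1 + sin φ)/(1 − sin φ) = 4.112.
σ_h = K_p γ z = 4.112 × 16.4 × 3.9 = 263.0 kPa.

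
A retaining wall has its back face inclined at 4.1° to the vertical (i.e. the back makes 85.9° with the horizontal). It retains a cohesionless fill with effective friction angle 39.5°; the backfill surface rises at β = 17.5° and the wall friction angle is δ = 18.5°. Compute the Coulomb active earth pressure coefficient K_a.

K_a = sin²(α+φ) / [sin²α · sin(α−δ) · (1 + √{sin(φ+δ)sin(φ−β) / (sin(α−δ)sin(α+β))})²].
With α = 85.9°, φ = 39.5°, δ = 18.5°, β = 17.5°: K_a = 0.2844.

0.284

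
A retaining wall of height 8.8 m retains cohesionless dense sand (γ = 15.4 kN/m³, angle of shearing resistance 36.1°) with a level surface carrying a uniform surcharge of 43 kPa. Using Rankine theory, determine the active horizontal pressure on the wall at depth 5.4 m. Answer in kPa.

K_a = (1 − sin φ)/(1 + sin φ) = 0.2585.
σ_v = γz + q = 15.4 × 5.4 + 43 = 126.2 kPa.
σ_h = K_a σ_v = 0.2585 × 126.2 = 32.61 kPa.

32.6 kPa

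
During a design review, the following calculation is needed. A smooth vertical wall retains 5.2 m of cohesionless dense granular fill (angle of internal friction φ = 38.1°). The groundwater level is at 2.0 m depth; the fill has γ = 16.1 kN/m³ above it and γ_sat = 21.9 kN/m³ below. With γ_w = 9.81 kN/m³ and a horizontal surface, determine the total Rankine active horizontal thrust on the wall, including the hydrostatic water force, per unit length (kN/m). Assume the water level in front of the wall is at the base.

96.9 kN/m

K_a = tan²(45° − φ/2) = 0.2368.
γ' = 21.9 − 9.81 = 12.09 kN/m³. Depth below WT = 3.2 m.
σ'_h at WT = K_a γ d_w = 7.626 kPa; at base = 7.626 + K_a γ' × 3.2 = 16.79 kPa.
P₁ (0–2.0 m) = ½×7.626×2.0 = 7.626. P₂ (2.0–5.2 m) = ½(7.626+16.79)×3.2 = 39.06.
P_w = ½ γ_w h₂² = 0.5×9.81×3.2² = 50.23. Total = 7.626+39.06+50.23 = 96.92 kN/m.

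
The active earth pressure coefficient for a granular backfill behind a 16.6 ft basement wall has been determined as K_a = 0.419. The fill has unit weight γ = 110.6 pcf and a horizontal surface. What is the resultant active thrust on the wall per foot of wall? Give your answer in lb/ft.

P = ½ K_a γ H² = 0.5 × 0.419 × 110.6 × 16.6² = 6385 lb/ft.

6380 lb/ft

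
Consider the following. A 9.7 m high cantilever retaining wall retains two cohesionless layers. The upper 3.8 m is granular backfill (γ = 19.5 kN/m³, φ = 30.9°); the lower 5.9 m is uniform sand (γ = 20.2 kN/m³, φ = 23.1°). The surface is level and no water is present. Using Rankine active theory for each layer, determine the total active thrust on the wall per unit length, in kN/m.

389 kN/m

K_a1 = tan²(45°−30.9°/2) = 0.3214; K_a2 = tan²(45°−23.1°/2) = 0.4364.
Layer 1: σ at base = K_a1 γ₁ h₁ = 23.82 kPa; P₁ = ½×23.82×3.8 = 45.25.
Layer 2: σ_v at top = γ₁h₁ = 74.10; σ_h top = K_a2×74.10 = 32.34; σ_h base = K_a2×(74.10+20.2×5.9) = 84.35.
P₂ = ½(32.34+84.35)×5.9 = 344.2. Total P_a = 45.25+344.2 = 389.5 kN/m.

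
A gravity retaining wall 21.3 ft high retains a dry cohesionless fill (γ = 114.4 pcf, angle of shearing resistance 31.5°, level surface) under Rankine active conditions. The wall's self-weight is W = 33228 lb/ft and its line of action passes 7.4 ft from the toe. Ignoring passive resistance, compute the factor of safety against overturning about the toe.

K_a = tan²(45° − 31.5°/2) = 0.3136.
P_a = ½K_aγH² = 0.5×0.3136×114.4×21.3² = 8139 lb/ft, acting at H/3 = 7.100 ft above the base.
Overturning moment M_o = P_a × H/3 = 8139 × 7.100 = 57790.
Resisting moment M_r = W × 7.4 = 33228 × 7.4 = 245900.
FS_overturning = M_r/M_o = 245900/57790 = 4.255.

4.26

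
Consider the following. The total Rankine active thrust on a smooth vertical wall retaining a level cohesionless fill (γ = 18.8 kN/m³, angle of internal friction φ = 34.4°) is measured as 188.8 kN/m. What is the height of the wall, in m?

8.50 m

K_a = 0.2780. P_a = ½ K_a γ H² ⇒ H = √(2P_a/(K_a γ)).
H = √(2×188.8/(0.2780×18.8)) = 8.500 m.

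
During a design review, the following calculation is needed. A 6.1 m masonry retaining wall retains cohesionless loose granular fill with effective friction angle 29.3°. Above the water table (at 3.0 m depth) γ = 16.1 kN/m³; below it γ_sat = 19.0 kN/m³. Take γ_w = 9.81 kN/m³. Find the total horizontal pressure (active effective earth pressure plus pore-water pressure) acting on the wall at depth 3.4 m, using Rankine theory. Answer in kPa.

21.7 kPa

K_a = (1 − sin φ)/(1 + sin φ) = 0.3428.
γ' = 19.0 − 9.81 = 9.190 kN/m³.
Effective vertical stress at 3.4 m: σ'_v = 16.1×3.0 + 9.190×0.400 = 51.98 kPa.
σ'_h = K_a σ'_v = 0.3428 × 51.98 = 17.82 kPa; u = γ_w × 0.400 = 3.924 kPa.
Total σ_h = 17.82 + 3.924 = 21.74 kPa.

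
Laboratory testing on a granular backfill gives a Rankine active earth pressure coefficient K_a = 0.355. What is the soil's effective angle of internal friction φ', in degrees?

28.4°

K_a = tan²(45° − φ/2) ⇒ 45° − φ/2 = arctan(√0.355) = 30.79°.
φ = 2(45° − 30.79°) = 28.43°.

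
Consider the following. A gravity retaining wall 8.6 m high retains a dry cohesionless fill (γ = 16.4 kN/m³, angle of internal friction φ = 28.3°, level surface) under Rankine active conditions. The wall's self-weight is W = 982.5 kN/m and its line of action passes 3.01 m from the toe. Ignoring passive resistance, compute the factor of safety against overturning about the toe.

K_a = tan²(45° − 28.3°/2) = 0.3568.
P_a = ½K_aγH² = 0.5×0.3568×16.4×8.6² = 216.4 kN/m, acting at H/3 = 2.867 m above the base.
Overturning moment M_o = P_a × H/3 = 216.4 × 2.867 = 620.3.
Resisting moment M_r = W × 3.01 = 982.5 × 3.01 = 2957.
FS_overturning = M_r/M_o = 2957/620.3 = 4.768.

4.77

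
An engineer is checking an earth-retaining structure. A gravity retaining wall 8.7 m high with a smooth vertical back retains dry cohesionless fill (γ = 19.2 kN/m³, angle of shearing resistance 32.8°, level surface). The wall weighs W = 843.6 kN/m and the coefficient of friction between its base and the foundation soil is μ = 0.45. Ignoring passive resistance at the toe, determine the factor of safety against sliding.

1.76

K_a = tan²(45° − 32.8°/2) = 0.2973.
P_a = ½K_aγH² = 0.5×0.2973×19.2×8.7² = 216.0 kN/m, acting at H/3 = 2.900 m above the base.
FS_sliding = μW / P_a = 0.45×843.6 / 216.0 = 1.758.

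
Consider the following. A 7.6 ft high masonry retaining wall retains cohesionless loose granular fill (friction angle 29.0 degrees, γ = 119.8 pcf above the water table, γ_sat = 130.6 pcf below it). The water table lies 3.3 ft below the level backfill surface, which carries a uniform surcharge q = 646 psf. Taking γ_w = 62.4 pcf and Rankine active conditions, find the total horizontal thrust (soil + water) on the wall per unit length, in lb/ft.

K_a = tan²(45° − φ/2) = 0.3470.
γ' = 130.6 − 62.4 = 68.20 pcf. h₂ = H − d_w = 4.3 ft.
σ'_h: at surface K_a·q = 224.1; at WT K_a(q+γd_w) = 361.3; at base K_a(q+γd_w+γ'h₂) = 463.1 psf.
P₁ = ½(224.1+361.3)×3.3 = 966.0; P₂ = ½(361.3+463.1)×4.3 = 1772; P_w = ½γ_w h₂² = 576.9.
Total = 966.0+1772+576.9 = 3315 lb/ft.

3320 lb/ft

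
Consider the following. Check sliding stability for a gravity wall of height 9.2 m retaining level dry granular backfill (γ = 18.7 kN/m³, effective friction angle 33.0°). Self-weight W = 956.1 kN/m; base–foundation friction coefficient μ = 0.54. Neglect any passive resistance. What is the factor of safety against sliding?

2.21

K_a = tan²(45° − 33.0°/2) = 0.2948.
P_a = ½K_aγH² = 0.5×0.2948×18.7×9.2² = 233.3 kN/m, acting at H/3 = 3.067 m above the base.
FS_sliding = μW / P_a = 0.54×956.1 / 233.3 = 2.213.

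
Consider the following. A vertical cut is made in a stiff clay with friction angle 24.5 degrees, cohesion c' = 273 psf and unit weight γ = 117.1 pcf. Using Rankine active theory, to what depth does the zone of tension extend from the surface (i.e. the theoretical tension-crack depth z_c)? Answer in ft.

K_a = tan²(45° − 24.5°/2) = 0.4137; √K_a = 0.6432.
The active pressure is zero where K_a γ z = 2c√K_a, so z_c = 2c/(γ√K_a) = 2×273/(117.1×0.6432) = 7.249 ft.

7.25 ft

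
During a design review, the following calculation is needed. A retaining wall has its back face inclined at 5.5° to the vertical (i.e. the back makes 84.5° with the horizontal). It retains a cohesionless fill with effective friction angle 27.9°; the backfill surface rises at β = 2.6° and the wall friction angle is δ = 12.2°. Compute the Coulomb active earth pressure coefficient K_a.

K_a = sin²(α+φ) / [sin²α · sin(α−δ) · (1 + √{sin(φ+δ)sin(φ−β) / (sin(α−δ)sin(α+β))})²].
With α = 84.5°, φ = 27.9°, δ = 12.2°, β = 2.6°: K_a = 0.3829.

0.383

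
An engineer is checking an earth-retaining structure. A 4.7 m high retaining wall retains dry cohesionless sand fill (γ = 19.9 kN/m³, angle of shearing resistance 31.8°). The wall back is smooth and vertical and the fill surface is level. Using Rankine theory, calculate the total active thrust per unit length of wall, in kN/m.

68.1 kN/m

K_a = tan²(45° − φ/2) = 0.3098.
P_a = ½ K_a γ H² = 0.5 × 0.3098 × 19.9 × 4.7² = 68.09 kN/m.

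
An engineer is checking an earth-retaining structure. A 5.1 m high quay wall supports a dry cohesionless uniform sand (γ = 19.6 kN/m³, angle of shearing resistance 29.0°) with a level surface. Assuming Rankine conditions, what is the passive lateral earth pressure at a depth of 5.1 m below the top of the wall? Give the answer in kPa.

K_p = (1 + sin φ)/(1 − sin φ) = 2.882.
σ_h = K_p γ z = 2.882 × 19.6 × 5.1 = 288.1 kPa.

288 kPa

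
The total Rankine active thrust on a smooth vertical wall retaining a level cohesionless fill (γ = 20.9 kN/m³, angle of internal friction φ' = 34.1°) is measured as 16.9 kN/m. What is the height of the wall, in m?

K_a = 0.2815. P_a = ½ K_a γ H² ⇒ H = √(2P_a/(K_a γ)).
H = √(2×16.9/(0.2815×20.9)) = 2.397 m.

2.40 m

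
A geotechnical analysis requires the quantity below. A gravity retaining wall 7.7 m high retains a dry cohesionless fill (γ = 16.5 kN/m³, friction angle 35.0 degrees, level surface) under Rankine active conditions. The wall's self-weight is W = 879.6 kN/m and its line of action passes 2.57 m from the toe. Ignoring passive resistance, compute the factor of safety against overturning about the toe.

K_a = tan²(45° − 35.0°/2) = 0.2710.
P_a = ½K_aγH² = 0.5×0.2710×16.5×7.7² = 132.6 kN/m, acting at H/3 = 2.567 m above the base.
Overturning moment M_o = P_a × H/3 = 132.6 × 2.567 = 340.2.
Resisting moment M_r = W × 2.57 = 879.6 × 2.57 = 2261.
FS_overturning = M_r/M_o = 2261/340.2 = 6.644.

6.64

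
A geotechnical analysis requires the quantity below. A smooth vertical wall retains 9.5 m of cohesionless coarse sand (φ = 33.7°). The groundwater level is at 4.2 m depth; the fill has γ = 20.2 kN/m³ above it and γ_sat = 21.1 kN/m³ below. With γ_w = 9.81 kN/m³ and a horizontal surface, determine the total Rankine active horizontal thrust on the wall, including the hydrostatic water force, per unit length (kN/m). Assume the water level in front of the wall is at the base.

363 kN/m

K_a = tan²(45° − φ/2) = 0.2863.
γ' = 21.1 − 9.81 = 11.29 kN/m³. Depth below WT = 5.3 m.
σ'_h at WT = K_a γ d_w = 24.29 kPa; at base = 24.29 + K_a γ' × 5.3 = 41.42 kPa.
P₁ (0–4.2 m) = ½×24.29×4.2 = 51.01. P₂ (4.2–9.5 m) = ½(24.29+41.42)×5.3 = 174.1.
P_w = ½ γ_w h₂² = 0.5×9.81×5.3² = 137.8. Total = 51.01+174.1+137.8 = 362.9 kN/m.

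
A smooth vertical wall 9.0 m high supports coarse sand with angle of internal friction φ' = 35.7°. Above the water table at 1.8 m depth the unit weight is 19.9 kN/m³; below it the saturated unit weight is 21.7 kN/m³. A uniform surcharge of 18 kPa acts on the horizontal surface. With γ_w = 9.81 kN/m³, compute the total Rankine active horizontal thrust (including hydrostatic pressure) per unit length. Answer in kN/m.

K_a = tan²(45° − φ/2) = 0.2630.
γ' = 21.7 − 9.81 = 11.89 kN/m³. h₂ = H − d_w = 7.2 m.
σ'_h: at surface K_a·q = 4.734; at WT K_a(q+γd_w) = 14.15; at base K_a(q+γd_w+γ'h₂) = 36.67 kPa.
P₁ = ½(4.734+14.15)×1.8 = 17.00; P₂ = ½(14.15+36.67)×7.2 = 183.0; P_w = ½γ_w h₂² = 254.3.
Total = 17.00+183.0+254.3 = 454.2 kN/m.

454 kN/m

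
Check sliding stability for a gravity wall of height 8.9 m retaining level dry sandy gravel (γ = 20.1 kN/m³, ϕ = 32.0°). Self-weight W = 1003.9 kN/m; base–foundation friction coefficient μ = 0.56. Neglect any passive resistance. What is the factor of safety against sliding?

K_a = tan²(45° − 32.0°/2) = 0.3073.
P_a = ½K_aγH² = 0.5×0.3073×20.1×8.9² = 244.6 kN/m, acting at H/3 = 2.967 m above the base.
FS_sliding = μW / P_a = 0.56×1003.9 / 244.6 = 2.298.

2.30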